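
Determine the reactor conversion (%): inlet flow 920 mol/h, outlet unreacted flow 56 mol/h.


X = (F_in - F_out) / F_in * 100
Moles reacted = 920 - 56 = 864
X = 864 / 920 * 100
= 0.9391 * 100
= 93.91 %

93.91 %


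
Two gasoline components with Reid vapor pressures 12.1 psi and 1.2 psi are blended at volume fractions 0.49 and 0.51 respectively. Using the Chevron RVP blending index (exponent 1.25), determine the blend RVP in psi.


Chevron index: RVP_blend = (sum xi*RVPi^1.25)^(1/1.25)
RVP^1.25 terms: 0.49 * 12.1^1.25 + 0.51 * 1.2^1.25 = 11.6986
RVP_blend = 11.6986^(1/1.25) = 7.153

7.153 psi


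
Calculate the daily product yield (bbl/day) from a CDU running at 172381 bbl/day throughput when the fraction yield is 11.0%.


Crude throughput = 172381 bbl/day
Fraction yield = 11.0%
yield = throughput * fraction / 100
yield = 172381 * 11.0 / 100 = 18961.91

18961.91 bbl/day


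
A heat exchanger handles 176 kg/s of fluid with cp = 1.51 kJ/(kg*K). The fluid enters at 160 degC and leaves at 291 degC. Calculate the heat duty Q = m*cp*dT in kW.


Q = m_dot * cp * delta_T
delta_T = 291 - 160 = 131 K
Q = 176 * 1.51 * 131
= 265.76 * 131
= 34814.56 kW

34814.56 kW


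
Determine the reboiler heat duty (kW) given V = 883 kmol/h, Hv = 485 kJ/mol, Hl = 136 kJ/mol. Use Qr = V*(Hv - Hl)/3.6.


Qr = 883 * (485 - 136) / 3.6 = 883 * 349 / 3.6 = 85600

85600 kW


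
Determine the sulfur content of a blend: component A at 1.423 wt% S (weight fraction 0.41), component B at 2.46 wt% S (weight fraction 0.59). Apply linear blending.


Linear sulfur blending: S_blend = x1*S1 + x2*S2
Contribution 1: 0.41 * 1.423 = 0.58343 wt%
Contribution 2: 0.59 * 2.46 = 1.4514 wt%
S_blend = 0.58343 + 1.4514 = 2.03483

2.03483 wt%


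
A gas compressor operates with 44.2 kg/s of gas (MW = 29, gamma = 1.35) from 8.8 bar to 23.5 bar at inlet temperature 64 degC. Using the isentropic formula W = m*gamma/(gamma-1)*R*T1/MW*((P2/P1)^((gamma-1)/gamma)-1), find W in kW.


Isentropic work: W = m*(gamma/(gamma-1))*(R*T1/MW)*((P2/P1)^((gamma-1)/gamma) - 1)
T1 = 64 + 273.15 = 337.15 K
Pressure ratio = 23.5 / 8.8 = 2.67045
Exponent = (1.35 - 1)/1.35 = 0.259259
(P2/P1)^exp - 1 = 2.67045^0.259259 - 1 = 0.290018
W = 44.2 * 1.35 / 0.35 * 8.314 * 337.15 / 29 * 0.290018 = 4779

4779 kW


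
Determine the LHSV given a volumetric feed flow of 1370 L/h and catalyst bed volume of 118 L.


LHSV = volumetric feed rate / catalyst volume
= 1370 L/h / 118 L
= 11.61 h^-1

11.61 h^-1


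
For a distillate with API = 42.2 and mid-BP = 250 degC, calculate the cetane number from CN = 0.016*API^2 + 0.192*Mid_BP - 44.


CN = 0.016 * 42.2^2 + 0.192 * 250 - 44
CN = 28.49344 + 48 - 44 = 32.49344

32.49344


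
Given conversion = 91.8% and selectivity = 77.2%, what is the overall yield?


Overall yield = conversion (%) * selectivity (%) / 100
Conversion = 91.8%, Selectivity = 77.2%
Y = 91.8 * 77.2 / 100
= 70.8696 %

70.8696 %


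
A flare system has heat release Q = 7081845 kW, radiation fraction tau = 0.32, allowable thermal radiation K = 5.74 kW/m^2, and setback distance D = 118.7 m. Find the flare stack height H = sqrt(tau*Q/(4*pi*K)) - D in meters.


tau*Q/(4*pi*K) = 0.32 * 7081845 / (4 * pi * 5.74) = 31417.7
sqrt(31417.7) = 177.25
H = 177.25 - 118.7 = 58.55

58.55 m


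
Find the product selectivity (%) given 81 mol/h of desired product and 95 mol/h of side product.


Selectivity = desired / (desired + undesired) * 100
Total products = 81 + 95 = 176 mol/h
S = 81 / 176 * 100
= 0.4602 * 100
= 46.02 %

46.02 %


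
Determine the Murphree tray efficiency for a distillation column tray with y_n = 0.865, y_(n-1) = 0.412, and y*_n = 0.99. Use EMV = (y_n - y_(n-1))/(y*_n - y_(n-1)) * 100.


Murphree vapor efficiency: EMV = (y_n - y_(n-1)) / (y*_n - y_(n-1)) * 100
EMV = (0.865 - 0.412) / (0.99 - 0.412) * 100 = 0.453 / 0.578 * 100 = 78.37

78.37 %


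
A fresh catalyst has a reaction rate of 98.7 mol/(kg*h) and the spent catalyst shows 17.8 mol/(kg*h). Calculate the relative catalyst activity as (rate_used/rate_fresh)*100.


Activity (%) = (rate_used / rate_fresh) * 100
rate_used = 17.8, rate_fresh = 98.7
= (17.8 / 98.7) * 100
= 0.1803 * 100 = 18.03

18.03 %


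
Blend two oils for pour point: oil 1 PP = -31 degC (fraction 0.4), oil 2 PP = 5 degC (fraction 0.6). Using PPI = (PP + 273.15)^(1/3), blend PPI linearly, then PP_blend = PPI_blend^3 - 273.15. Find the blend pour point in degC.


PPI_1 = (-31 + 273.15)^(1/3) = 6.232967
PPI_2 = (5 + 273.15)^(1/3) = 6.527693
PPI_blend = 0.4 * 6.232967 + 0.6 * 6.527693 = 6.409803
PP_blend = 6.409803^3 - 273.15 = 263.3504 - 273.15 = -9.8

-9.8 degC


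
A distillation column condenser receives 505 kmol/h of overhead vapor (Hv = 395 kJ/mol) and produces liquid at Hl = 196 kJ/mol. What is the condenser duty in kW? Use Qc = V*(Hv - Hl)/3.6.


Qc = 505 * (395 - 196) / 3.6 = 505 * 199 / 3.6 = 27920

27920 kW


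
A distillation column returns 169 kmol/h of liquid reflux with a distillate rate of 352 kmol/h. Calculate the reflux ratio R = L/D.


Reflux ratio definition: R = L / D (liquid returned / distillate withdrawn)
L = 169 kmol/h, D = 352 kmol/h
R = 169 / 352 = 0.4801

0.4801


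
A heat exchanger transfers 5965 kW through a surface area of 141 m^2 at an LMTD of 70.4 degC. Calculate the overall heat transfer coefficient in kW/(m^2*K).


From Q = U*A*LMTD, U = Q / (A * LMTD)
U = 5965 / (141 * 70.4) = 5965 / 9926.4 = 0.6009

0.6009 kW/(m^2*K)


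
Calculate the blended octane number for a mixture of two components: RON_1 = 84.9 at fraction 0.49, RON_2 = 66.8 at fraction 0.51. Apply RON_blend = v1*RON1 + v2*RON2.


Linear blending: RON_blend = sum(vi * RONi)
Contribution 1: 0.49 * 84.9 = 41.601
Contribution 2: 0.51 * 66.8 = 34.068
RON_blend = 41.601 + 34.068 = 75.669

75.669


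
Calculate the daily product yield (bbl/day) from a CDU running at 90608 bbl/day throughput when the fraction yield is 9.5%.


Crude throughput = 90608 bbl/day
Fraction yield = 9.5%
yield = throughput * fraction / 100
yield = 90608 * 9.5 / 100 = 8607.76

8607.76 bbl/day


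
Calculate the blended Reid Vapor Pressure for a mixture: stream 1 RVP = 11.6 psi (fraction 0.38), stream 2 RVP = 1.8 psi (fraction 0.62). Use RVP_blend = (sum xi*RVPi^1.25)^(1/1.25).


Chevron index: RVP_blend = (sum xi*RVPi^1.25)^(1/1.25)
RVP^1.25 terms: 0.38 * 11.6^1.25 + 0.62 * 1.8^1.25 = 9.42763
RVP_blend = 9.42763^(1/1.25) = 6.019

6.019 psi


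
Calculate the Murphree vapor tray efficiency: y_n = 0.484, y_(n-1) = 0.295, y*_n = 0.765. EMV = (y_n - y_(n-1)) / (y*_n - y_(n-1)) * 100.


Murphree vapor efficiency: EMV = (y_n - y_(n-1)) / (y*_n - y_(n-1)) * 100
EMV = (0.484 - 0.295) / (0.765 - 0.295) * 100 = 0.189 / 0.47 * 100 = 40.21

40.21 %


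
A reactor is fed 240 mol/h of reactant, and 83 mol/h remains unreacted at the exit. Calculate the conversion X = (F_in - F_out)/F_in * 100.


X = (F_in - F_out) / F_in * 100
Moles reacted = 240 - 83 = 157
X = 157 / 240 * 100
= 0.6542 * 100
= 65.42 %

65.42 %


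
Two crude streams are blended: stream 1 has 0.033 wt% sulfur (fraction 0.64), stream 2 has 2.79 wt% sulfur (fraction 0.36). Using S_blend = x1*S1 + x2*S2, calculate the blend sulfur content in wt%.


Linear sulfur blending: S_blend = x1*S1 + x2*S2
Contribution 1: 0.64 * 0.033 = 0.02112 wt%
Contribution 2: 0.36 * 2.79 = 1.0044 wt%
S_blend = 0.02112 + 1.0044 = 1.02552

1.02552 wt%


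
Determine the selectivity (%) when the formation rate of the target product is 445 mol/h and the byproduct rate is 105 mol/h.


Selectivity = desired / (desired + undesired) * 100
Total products = 445 + 105 = 550 mol/h
S = 445 / 550 * 100
= 0.8091 * 100
= 80.91 %

80.91 %


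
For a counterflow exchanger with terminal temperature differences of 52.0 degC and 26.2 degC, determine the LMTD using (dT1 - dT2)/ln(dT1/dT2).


LMTD = (dT1 - dT2) / ln(dT1/dT2)
= (52.0 - 26.2) / ln(52.0 / 26.2) = 25.8 / 0.685484 = 37.64

37.64 degC


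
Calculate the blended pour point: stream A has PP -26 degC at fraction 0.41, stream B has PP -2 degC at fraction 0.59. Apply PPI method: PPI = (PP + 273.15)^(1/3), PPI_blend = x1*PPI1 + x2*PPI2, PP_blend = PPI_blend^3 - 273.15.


PPI_1 = (-26 + 273.15)^(1/3) = 6.275575
PPI_2 = (-2 + 273.15)^(1/3) = 6.472467
PPI_blend = 0.41 * 6.275575 + 0.59 * 6.472467 = 6.391741
PP_blend = 6.391741^3 - 273.15 = 261.1304 - 273.15 = -12.02

-12.02 degC


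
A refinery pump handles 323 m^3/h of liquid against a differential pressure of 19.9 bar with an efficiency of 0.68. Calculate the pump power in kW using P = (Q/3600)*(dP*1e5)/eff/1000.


Q = 323 / 3600 = 0.0897222 m^3/s
P = 0.0897222 * (19.9 * 1e5) / 0.68 / 1000 = 262.6

262.6 kW


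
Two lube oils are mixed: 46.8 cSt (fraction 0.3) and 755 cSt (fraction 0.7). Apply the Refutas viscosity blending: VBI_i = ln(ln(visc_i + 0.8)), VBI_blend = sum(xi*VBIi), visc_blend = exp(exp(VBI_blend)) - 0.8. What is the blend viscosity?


Refutas method: VBN_i = 14.534*ln(ln(visc_i + 0.8)) + 10.975, blended linearly by mass fraction; since VBN is linear in VBI_i = ln(ln(visc_i + 0.8)) and the fractions sum to 1, blend VBI directly: visc = exp(exp(VBI_blend)) - 0.8
VBI_1 = ln(ln(46.8 + 0.8)) = 1.3514
VBI_2 = ln(ln(755 + 0.8)) = 1.89127
VBI_blend = 0.3 * 1.3514 + 0.7 * 1.89127 = 1.72931
visc_blend = exp(exp(1.72931)) - 0.8 = 279.8

279.8 cSt


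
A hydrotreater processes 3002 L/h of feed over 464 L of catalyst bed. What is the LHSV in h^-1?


LHSV = volumetric feed rate / catalyst volume
= 3002 L/h / 464 L
= 6.470 h^-1

6.470 h^-1


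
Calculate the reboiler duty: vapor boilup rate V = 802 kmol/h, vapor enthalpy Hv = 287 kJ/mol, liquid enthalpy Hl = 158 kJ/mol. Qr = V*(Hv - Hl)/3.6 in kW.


Qr = 802 * (287 - 158) / 3.6 = 802 * 129 / 3.6 = 28740

28740 kW


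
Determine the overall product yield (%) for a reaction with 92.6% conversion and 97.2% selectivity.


Overall yield = conversion (%) * selectivity (%) / 100
Conversion = 92.6%, Selectivity = 97.2%
Y = 92.6 * 97.2 / 100
= 90.0072 %

90.0072 %


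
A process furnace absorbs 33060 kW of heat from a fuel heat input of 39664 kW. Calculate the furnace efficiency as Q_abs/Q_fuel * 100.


Furnace efficiency = Q_absorbed / Q_fuel * 100
= 33060 / 39664 * 100 = 83.35

83.35 %


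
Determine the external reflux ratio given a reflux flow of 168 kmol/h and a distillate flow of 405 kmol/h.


Reflux ratio definition: R = L / D (liquid returned / distillate withdrawn)
L = 168 kmol/h, D = 405 kmol/h
R = 168 / 405 = 0.4148

0.4148


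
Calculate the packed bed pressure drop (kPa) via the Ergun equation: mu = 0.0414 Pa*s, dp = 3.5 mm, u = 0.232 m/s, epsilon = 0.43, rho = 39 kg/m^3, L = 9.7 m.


dp = 3.5 mm = 0.0035 m
Viscous term = 150*0.0414*0.232*(1-0.43)^2 / (0.0035^2*0.43^3) = 480605
Inertial term = 1.75*39*0.232^2*(1-0.43) / (0.0035*0.43^3) = 7524.54
dP/L = 480605 + 7524.54 = 488130 Pa/m
dP = 488130 * 9.7 / 1000 = 4735 kPa

4735 kPa


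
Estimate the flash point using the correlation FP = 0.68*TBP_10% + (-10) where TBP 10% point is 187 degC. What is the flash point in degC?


FP = 0.68 * 187 + (-10) = 117.16

117.16 degC


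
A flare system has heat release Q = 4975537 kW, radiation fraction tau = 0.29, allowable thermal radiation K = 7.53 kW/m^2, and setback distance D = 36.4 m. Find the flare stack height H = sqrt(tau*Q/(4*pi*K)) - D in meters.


tau*Q/(4*pi*K) = 0.29 * 4975537 / (4 * pi * 7.53) = 15248.7
sqrt(15248.7) = 123.486
H = 123.486 - 36.4 = 87.09

87.09 m


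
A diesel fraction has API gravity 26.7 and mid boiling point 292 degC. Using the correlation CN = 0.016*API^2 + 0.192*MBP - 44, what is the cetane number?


CN = 0.016 * 26.7^2 + 0.192 * 292 - 44
CN = 11.40624 + 56.064 - 44 = 23.47024

23.47024


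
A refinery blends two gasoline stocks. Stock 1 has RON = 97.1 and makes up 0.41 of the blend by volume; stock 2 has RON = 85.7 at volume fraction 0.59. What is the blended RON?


Linear blending: RON_blend = sum(vi * RONi)
Contribution 1: 0.41 * 97.1 = 39.811
Contribution 2: 0.59 * 85.7 = 50.563
RON_blend = 39.811 + 50.563 = 90.374

90.374


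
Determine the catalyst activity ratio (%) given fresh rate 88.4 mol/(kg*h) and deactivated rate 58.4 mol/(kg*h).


Activity (%) = (rate_used / rate_fresh) * 100
rate_used = 58.4, rate_fresh = 88.4
= (58.4 / 88.4) * 100
= 0.6606 * 100 = 66.06

66.06 %


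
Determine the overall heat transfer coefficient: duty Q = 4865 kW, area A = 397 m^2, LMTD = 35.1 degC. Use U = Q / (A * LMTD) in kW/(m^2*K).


From Q = U*A*LMTD, U = Q / (A * LMTD)
U = 4865 / (397 * 35.1) = 4865 / 13934.7 = 0.3491

0.3491 kW/(m^2*K)


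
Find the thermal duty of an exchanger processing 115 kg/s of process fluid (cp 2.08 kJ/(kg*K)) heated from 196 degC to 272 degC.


Q = m_dot * cp * delta_T
delta_T = 272 - 196 = 76 K
Q = 115 * 2.08 * 76
= 239.2 * 76
= 18179.2 kW

18179.2 kW


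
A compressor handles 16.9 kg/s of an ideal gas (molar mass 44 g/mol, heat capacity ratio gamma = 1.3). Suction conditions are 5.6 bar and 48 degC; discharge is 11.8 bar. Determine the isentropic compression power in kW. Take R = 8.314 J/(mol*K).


Isentropic work: W = m*(gamma/(gamma-1))*(R*T1/MW)*((P2/P1)^((gamma-1)/gamma) - 1)
T1 = 48 + 273.15 = 321.15 K
Pressure ratio = 11.8 / 5.6 = 2.10714
Exponent = (1.3 - 1)/1.3 = 0.230769
(P2/P1)^exp - 1 = 2.10714^0.230769 - 1 = 0.187677
W = 16.9 * 1.3 / 0.3 * 8.314 * 321.15 / 44 * 0.187677 = 834.0

834.0 kW


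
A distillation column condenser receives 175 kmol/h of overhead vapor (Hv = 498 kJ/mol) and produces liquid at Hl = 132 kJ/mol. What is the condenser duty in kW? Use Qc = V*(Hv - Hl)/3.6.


Qc = 175 * (498 - 132) / 3.6 = 175 * 366 / 3.6 = 17790

17790 kW


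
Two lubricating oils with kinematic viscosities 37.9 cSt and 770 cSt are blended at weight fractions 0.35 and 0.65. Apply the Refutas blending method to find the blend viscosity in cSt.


Refutas method: VBN_i = 14.534*ln(ln(visc_i + 0.8)) + 10.975, blended linearly by mass fraction; since VBN is linear in VBI_i = ln(ln(visc_i + 0.8)) and the fractions sum to 1, blend VBI directly: visc = exp(exp(VBI_blend)) - 0.8
VBI_1 = ln(ln(37.9 + 0.8)) = 1.29633
VBI_2 = ln(ln(770 + 0.8)) = 1.89423
VBI_blend = 0.35 * 1.29633 + 0.65 * 1.89423 = 1.68497
visc_blend = exp(exp(1.68497)) - 0.8 = 218.9

218.9 cSt


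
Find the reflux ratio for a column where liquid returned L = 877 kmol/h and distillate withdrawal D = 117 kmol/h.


Reflux ratio definition: R = L / D (liquid returned / distillate withdrawn)
L = 877 kmol/h, D = 117 kmol/h
R = 877 / 117 = 7.496

7.496


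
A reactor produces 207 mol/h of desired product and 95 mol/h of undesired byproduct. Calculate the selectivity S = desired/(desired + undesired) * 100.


Selectivity = desired / (desired + undesired) * 100
Total products = 207 + 95 = 302 mol/h
S = 207 / 302 * 100
= 0.6854 * 100
= 68.54 %

68.54 %


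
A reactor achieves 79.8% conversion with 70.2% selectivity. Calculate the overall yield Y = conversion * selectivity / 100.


Overall yield = conversion (%) * selectivity (%) / 100
Conversion = 79.8%, Selectivity = 70.2%
Y = 79.8 * 70.2 / 100
= 56.0196 %

56.0196 %


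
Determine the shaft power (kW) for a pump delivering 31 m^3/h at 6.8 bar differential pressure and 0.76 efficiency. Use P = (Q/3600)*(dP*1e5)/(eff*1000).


Q = 31 / 3600 = 0.00861111 m^3/s
P = 0.00861111 * (6.8 * 1e5) / 0.76 / 1000 = 7.705

7.705 kW


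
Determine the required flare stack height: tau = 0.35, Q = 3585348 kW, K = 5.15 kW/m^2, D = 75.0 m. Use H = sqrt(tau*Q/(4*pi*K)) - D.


tau*Q/(4*pi*K) = 0.35 * 3585348 / (4 * pi * 5.15) = 19390.2
sqrt(19390.2) = 139.249
H = 139.249 - 75.0 = 64.25

64.25 m


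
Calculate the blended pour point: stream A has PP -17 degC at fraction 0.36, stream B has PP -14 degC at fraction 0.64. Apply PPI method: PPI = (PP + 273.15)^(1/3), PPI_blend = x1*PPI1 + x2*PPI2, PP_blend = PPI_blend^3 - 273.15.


PPI_1 = (-17 + 273.15)^(1/3) = 6.350844
PPI_2 = (-14 + 273.15)^(1/3) = 6.375541
PPI_blend = 0.36 * 6.350844 + 0.64 * 6.375541 = 6.36665
PP_blend = 6.36665^3 - 273.15 = 258.0673 - 273.15 = -15.08

-15.08 degC


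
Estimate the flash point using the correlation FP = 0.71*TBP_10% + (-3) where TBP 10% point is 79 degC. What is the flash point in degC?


FP = 0.71 * 79 + (-3) = 53.09

53.09 degC


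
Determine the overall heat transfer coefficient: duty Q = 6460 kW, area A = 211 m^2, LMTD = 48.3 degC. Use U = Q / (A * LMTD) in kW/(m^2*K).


From Q = U*A*LMTD, U = Q / (A * LMTD)
U = 6460 / (211 * 48.3) = 6460 / 10191.3 = 0.6339

0.6339 kW/(m^2*K)


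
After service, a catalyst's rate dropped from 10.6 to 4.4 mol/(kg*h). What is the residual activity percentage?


Activity (%) = (rate_used / rate_fresh) * 100
rate_used = 4.4, rate_fresh = 10.6
= (4.4 / 10.6) * 100
= 0.4151 * 100 = 41.51

41.51 %


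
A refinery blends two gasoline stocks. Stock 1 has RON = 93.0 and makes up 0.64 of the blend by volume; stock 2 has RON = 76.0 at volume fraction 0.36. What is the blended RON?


Linear blending: RON_blend = sum(vi * RONi)
Contribution 1: 0.64 * 93.0 = 59.52
Contribution 2: 0.36 * 76.0 = 27.36
RON_blend = 59.52 + 27.36 = 86.88

86.88


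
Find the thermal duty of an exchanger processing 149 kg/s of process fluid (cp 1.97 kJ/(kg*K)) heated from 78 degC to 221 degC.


Q = m_dot * cp * delta_T
delta_T = 221 - 78 = 143 K
Q = 149 * 1.97 * 143
= 293.53 * 143
= 41974.79 kW

41974.79 kW


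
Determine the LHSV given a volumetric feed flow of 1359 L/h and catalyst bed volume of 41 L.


LHSV = volumetric feed rate / catalyst volume
= 1359 L/h / 41 L
= 33.15 h^-1

33.15 h^-1


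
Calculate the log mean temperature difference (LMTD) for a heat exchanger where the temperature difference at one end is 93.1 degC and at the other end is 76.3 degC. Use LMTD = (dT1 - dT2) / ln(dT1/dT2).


LMTD = (dT1 - dT2) / ln(dT1/dT2)
= (93.1 - 76.3) / ln(93.1 / 76.3) = 16.8 / 0.199001 = 84.42

84.42 degC


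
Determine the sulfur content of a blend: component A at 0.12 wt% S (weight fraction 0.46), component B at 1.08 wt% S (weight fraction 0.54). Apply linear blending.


Linear sulfur blending: S_blend = x1*S1 + x2*S2
Contribution 1: 0.46 * 0.12 = 0.0552 wt%
Contribution 2: 0.54 * 1.08 = 0.5832 wt%
S_blend = 0.0552 + 0.5832 = 0.6384

0.6384 wt%


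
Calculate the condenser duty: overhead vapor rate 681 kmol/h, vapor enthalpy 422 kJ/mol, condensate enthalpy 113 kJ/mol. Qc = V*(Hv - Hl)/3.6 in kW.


Qc = 681 * (422 - 113) / 3.6 = 681 * 309 / 3.6 = 58450

58450 kW


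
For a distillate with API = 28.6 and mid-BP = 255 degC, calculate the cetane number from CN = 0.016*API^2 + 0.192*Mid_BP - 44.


CN = 0.016 * 28.6^2 + 0.192 * 255 - 44
CN = 13.08736 + 48.96 - 44 = 18.04736

18.04736


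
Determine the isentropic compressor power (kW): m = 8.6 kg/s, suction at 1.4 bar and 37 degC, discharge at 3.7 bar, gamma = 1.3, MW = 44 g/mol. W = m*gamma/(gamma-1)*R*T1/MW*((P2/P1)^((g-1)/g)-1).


Isentropic work: W = m*(gamma/(gamma-1))*(R*T1/MW)*((P2/P1)^((gamma-1)/gamma) - 1)
T1 = 37 + 273.15 = 310.15 K
Pressure ratio = 3.7 / 1.4 = 2.64286
Exponent = (1.3 - 1)/1.3 = 0.230769
(P2/P1)^exp - 1 = 2.64286^0.230769 - 1 = 0.251416
W = 8.6 * 1.3 / 0.3 * 8.314 * 310.15 / 44 * 0.251416 = 549.1

549.1 kW


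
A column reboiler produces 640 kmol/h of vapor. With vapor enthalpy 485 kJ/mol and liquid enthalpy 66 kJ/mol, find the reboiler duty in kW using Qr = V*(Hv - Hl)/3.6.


Qr = 640 * (485 - 66) / 3.6 = 640 * 419 / 3.6 = 74490

74490 kW


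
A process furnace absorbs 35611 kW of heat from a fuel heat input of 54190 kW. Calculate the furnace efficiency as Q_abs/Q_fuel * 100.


Furnace efficiency = Q_absorbed / Q_fuel * 100
= 35611 / 54190 * 100 = 65.72

65.72 %


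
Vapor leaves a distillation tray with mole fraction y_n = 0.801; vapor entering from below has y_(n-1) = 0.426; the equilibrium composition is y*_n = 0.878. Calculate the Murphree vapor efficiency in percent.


Murphree vapor efficiency: EMV = (y_n - y_(n-1)) / (y*_n - y_(n-1)) * 100
EMV = (0.801 - 0.426) / (0.878 - 0.426) * 100 = 0.375 / 0.452 * 100 = 82.96

82.96 %


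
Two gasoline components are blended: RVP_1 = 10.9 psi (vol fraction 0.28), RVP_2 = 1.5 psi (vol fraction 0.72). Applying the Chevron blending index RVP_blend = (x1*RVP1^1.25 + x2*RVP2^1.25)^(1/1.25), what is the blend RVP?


Chevron index: RVP_blend = (sum xi*RVPi^1.25)^(1/1.25)
RVP^1.25 terms: 0.28 * 10.9^1.25 + 0.72 * 1.5^1.25 = 6.74072
RVP_blend = 6.74072^(1/1.25) = 4.602

4.602 psi


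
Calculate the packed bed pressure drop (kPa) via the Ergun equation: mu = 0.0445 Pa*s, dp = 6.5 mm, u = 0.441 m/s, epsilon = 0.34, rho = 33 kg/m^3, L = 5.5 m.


dp = 6.5 mm = 0.0065 m
Viscous term = 150*0.0445*0.441*(1-0.34)^2 / (0.0065^2*0.34^3) = 772172
Inertial term = 1.75*33*0.441^2*(1-0.34) / (0.0065*0.34^3) = 29015
dP/L = 772172 + 29015 = 801187 Pa/m
dP = 801187 * 5.5 / 1000 = 4407 kPa

4407 kPa


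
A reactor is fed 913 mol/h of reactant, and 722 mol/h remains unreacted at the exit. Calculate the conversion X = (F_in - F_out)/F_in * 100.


X = (F_in - F_out) / F_in * 100
Moles reacted = 913 - 722 = 191
X = 191 / 913 * 100
= 0.2092 * 100
= 20.92 %

20.92 %


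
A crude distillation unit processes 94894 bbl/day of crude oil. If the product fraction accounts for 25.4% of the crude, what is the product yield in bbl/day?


Crude throughput = 94894 bbl/day
Fraction yield = 25.4%
yield = throughput * fraction / 100
yield = 94894 * 25.4 / 100 = 24103.076

24103.076 bbl/day


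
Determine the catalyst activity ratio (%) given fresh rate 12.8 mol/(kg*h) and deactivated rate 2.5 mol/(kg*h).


Activity (%) = (rate_used / rate_fresh) * 100
rate_used = 2.5, rate_fresh = 12.8
= (2.5 / 12.8) * 100
= 0.1953 * 100 = 19.53

19.53 %


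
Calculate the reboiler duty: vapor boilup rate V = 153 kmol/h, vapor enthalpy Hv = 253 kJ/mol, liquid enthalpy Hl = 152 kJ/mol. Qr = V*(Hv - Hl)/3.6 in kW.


Qr = 153 * (253 - 152) / 3.6 = 153 * 101 / 3.6 = 4292

4292 kW


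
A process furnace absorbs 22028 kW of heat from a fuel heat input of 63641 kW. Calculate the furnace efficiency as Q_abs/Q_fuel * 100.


Furnace efficiency = Q_absorbed / Q_fuel * 100
= 22028 / 63641 * 100 = 34.61

34.61 %


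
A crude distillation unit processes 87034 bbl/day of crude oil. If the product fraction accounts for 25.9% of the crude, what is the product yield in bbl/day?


Crude throughput = 87034 bbl/day
Fraction yield = 25.9%
yield = throughput * fraction / 100
yield = 87034 * 25.9 / 100 = 22541.806

22541.806 bbl/day


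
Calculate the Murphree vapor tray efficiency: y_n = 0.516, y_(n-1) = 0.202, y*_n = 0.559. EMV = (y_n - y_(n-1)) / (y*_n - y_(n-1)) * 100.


Murphree vapor efficiency: EMV = (y_n - y_(n-1)) / (y*_n - y_(n-1)) * 100
EMV = (0.516 - 0.202) / (0.559 - 0.202) * 100 = 0.314 / 0.357 * 100 = 87.96

87.96 %


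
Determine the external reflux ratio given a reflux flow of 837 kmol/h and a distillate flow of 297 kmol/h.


Reflux ratio definition: R = L / D (liquid returned / distillate withdrawn)
L = 837 kmol/h, D = 297 kmol/h
R = 837 / 297 = 2.818

2.818


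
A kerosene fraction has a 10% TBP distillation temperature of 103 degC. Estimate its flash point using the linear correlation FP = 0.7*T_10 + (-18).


FP = 0.7 * 103 + (-18) = 54.1

54.1 degC


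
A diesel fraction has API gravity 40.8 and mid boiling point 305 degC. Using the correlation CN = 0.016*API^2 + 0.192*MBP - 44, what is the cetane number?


CN = 0.016 * 40.8^2 + 0.192 * 305 - 44
CN = 26.63424 + 58.56 - 44 = 41.19424

41.19424


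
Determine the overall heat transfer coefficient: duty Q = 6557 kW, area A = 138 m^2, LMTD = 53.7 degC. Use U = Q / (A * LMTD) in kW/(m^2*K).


From Q = U*A*LMTD, U = Q / (A * LMTD)
U = 6557 / (138 * 53.7) = 6557 / 7410.6 = 0.8848

0.8848 kW/(m^2*K)


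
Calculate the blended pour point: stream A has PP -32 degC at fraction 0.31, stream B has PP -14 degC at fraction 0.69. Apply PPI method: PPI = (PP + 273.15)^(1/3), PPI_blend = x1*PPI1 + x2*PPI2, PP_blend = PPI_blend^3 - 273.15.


PPI_1 = (-32 + 273.15)^(1/3) = 6.224375
PPI_2 = (-14 + 273.15)^(1/3) = 6.375541
PPI_blend = 0.31 * 6.224375 + 0.69 * 6.375541 = 6.32868
PP_blend = 6.32868^3 - 273.15 = 253.4775 - 273.15 = -19.67

-19.67 degC


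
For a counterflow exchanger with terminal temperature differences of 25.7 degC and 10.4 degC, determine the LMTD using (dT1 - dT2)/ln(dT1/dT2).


LMTD = (dT1 - dT2) / ln(dT1/dT2)
= (25.7 - 10.4) / ln(25.7 / 10.4) = 15.3 / 0.904685 = 16.91

16.91 degC


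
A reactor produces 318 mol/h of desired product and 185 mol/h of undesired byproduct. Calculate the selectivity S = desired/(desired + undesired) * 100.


Selectivity = desired / (desired + undesired) * 100
Total products = 318 + 185 = 503 mol/h
S = 318 / 503 * 100
= 0.6322 * 100
= 63.22 %

63.22 %


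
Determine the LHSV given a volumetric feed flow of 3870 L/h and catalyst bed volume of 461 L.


LHSV = volumetric feed rate / catalyst volume
= 3870 L/h / 461 L
= 8.395 h^-1

8.395 h^-1


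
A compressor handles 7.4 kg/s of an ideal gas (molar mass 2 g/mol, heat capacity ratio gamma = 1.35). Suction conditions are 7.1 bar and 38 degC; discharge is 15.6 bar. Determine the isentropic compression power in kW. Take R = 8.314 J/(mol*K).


Isentropic work: W = m*(gamma/(gamma-1))*(R*T1/MW)*((P2/P1)^((gamma-1)/gamma) - 1)
T1 = 38 + 273.15 = 311.15 K
Pressure ratio = 15.6 / 7.1 = 2.19718
Exponent = (1.35 - 1)/1.35 = 0.259259
(P2/P1)^exp - 1 = 2.19718^0.259259 - 1 = 0.226399
W = 7.4 * 1.35 / 0.35 * 8.314 * 311.15 / 2 * 0.226399 = 8358

8358 kW


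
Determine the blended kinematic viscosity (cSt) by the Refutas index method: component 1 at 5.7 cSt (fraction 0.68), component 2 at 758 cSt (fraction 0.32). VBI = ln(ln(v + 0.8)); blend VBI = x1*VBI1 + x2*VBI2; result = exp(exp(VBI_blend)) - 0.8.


Refutas method: VBN_i = 14.534*ln(ln(visc_i + 0.8)) + 10.975, blended linearly by mass fraction; since VBN is linear in VBI_i = ln(ln(visc_i + 0.8)) and the fractions sum to 1, blend VBI directly: visc = exp(exp(VBI_blend)) - 0.8
VBI_1 = ln(ln(5.7 + 0.8)) = 0.626902
VBI_2 = ln(ln(758 + 0.8)) = 1.89187
VBI_blend = 0.68 * 0.626902 + 0.32 * 1.89187 = 1.03169
visc_blend = exp(exp(1.03169)) - 0.8 = 15.74

15.74 cSt


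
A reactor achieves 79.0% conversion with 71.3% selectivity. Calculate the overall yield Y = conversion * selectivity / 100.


Overall yield = conversion (%) * selectivity (%) / 100
Conversion = 79.0%, Selectivity = 71.3%
Y = 79.0 * 71.3 / 100
= 56.327 %

56.327 %


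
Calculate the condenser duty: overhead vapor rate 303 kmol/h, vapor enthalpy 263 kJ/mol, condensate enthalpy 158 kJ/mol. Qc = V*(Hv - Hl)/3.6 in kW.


Qc = 303 * (263 - 158) / 3.6 = 303 * 105 / 3.6 = 8838

8838 kW


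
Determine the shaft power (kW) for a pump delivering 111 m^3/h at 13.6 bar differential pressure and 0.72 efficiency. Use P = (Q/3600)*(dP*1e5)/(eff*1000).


Q = 111 / 3600 = 0.0308333 m^3/s
P = 0.0308333 * (13.6 * 1e5) / 0.72 / 1000 = 58.24

58.24 kW


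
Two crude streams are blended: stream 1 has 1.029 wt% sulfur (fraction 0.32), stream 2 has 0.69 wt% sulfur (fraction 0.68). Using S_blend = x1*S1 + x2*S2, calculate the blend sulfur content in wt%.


Linear sulfur blending: S_blend = x1*S1 + x2*S2
Contribution 1: 0.32 * 1.029 = 0.32928 wt%
Contribution 2: 0.68 * 0.69 = 0.4692 wt%
S_blend = 0.32928 + 0.4692 = 0.79848

0.79848 wt%


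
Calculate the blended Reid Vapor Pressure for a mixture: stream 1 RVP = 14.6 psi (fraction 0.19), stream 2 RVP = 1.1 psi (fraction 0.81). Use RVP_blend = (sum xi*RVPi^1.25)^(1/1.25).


Chevron index: RVP_blend = (sum xi*RVPi^1.25)^(1/1.25)
RVP^1.25 terms: 0.19 * 14.6^1.25 + 0.81 * 1.1^1.25 = 6.33492
RVP_blend = 6.33492^(1/1.25) = 4.379

4.379 psi


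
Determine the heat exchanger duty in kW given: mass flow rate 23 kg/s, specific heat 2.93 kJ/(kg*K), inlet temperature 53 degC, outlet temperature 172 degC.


Q = m_dot * cp * delta_T
delta_T = 172 - 53 = 119 K
Q = 23 * 2.93 * 119
= 67.39 * 119
= 8019.41 kW

8019.41 kW


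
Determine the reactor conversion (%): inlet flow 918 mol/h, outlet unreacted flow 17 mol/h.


X = (F_in - F_out) / F_in * 100
Moles reacted = 918 - 17 = 901
X = 901 / 918 * 100
= 0.9815 * 100
= 98.15 %

98.15 %


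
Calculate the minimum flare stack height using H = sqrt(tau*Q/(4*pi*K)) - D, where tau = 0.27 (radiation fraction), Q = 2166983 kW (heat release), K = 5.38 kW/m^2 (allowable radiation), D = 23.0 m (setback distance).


tau*Q/(4*pi*K) = 0.27 * 2166983 / (4 * pi * 5.38) = 8654.2
sqrt(8654.2) = 93.028
H = 93.028 - 23.0 = 70.03

70.03 m


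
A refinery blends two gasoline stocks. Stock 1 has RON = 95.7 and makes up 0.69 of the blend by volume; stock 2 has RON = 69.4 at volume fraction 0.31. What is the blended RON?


Linear blending: RON_blend = sum(vi * RONi)
Contribution 1: 0.69 * 95.7 = 66.033
Contribution 2: 0.31 * 69.4 = 21.514
RON_blend = 66.033 + 21.514 = 87.547

87.547


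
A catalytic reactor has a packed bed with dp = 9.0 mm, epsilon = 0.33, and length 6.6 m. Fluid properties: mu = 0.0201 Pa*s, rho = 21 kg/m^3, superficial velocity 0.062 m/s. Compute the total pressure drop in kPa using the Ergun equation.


dp = 9.0 mm = 0.009 m
Viscous term = 150*0.0201*0.062*(1-0.33)^2 / (0.009^2*0.33^3) = 28827.2
Inertial term = 1.75*21*0.062^2*(1-0.33) / (0.009*0.33^3) = 292.638
dP/L = 28827.2 + 292.638 = 29119.8 Pa/m
dP = 29119.8 * 6.6 / 1000 = 192.2 kPa

192.2 kPa


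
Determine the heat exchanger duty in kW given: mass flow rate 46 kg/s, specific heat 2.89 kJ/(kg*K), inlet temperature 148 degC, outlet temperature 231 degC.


Q = m_dot * cp * delta_T
delta_T = 231 - 148 = 83 K
Q = 46 * 2.89 * 83
= 132.94 * 83
= 11034.02 kW

11034.02 kW


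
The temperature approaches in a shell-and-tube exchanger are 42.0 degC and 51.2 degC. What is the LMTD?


LMTD = (dT1 - dT2) / ln(dT1/dT2)
= (42.0 - 51.2) / ln(42.0 / 51.2) = -9.2 / -0.19807 = 46.45

46.45 degC


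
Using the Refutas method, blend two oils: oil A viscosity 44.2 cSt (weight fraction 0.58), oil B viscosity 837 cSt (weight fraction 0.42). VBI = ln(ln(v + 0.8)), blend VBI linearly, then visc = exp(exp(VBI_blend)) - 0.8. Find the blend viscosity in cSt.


Refutas method: VBN_i = 14.534*ln(ln(visc_i + 0.8)) + 10.975, blended linearly by mass fraction; since VBN is linear in VBI_i = ln(ln(visc_i + 0.8)) and the fractions sum to 1, blend VBI directly: visc = exp(exp(VBI_blend)) - 0.8
VBI_1 = ln(ln(44.2 + 0.8)) = 1.33675
VBI_2 = ln(ln(837 + 0.8)) = 1.90669
VBI_blend = 0.58 * 1.33675 + 0.42 * 1.90669 = 1.57612
visc_blend = exp(exp(1.57612)) - 0.8 = 125.2

125.2 cSt


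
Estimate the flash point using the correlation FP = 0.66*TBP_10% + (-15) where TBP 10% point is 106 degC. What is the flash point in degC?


FP = 0.66 * 106 + (-15) = 54.96

54.96 degC


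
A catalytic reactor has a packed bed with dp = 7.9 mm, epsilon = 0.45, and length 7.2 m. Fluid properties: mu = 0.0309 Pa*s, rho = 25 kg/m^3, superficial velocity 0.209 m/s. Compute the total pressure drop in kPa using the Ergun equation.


dp = 7.9 mm = 0.0079 m
Viscous term = 150*0.0309*0.209*(1-0.45)^2 / (0.0079^2*0.45^3) = 51526.4
Inertial term = 1.75*25*0.209^2*(1-0.45) / (0.0079*0.45^3) = 1460.05
dP/L = 51526.4 + 1460.05 = 52986.5 Pa/m
dP = 52986.5 * 7.2 / 1000 = 381.5 kPa

381.5 kPa


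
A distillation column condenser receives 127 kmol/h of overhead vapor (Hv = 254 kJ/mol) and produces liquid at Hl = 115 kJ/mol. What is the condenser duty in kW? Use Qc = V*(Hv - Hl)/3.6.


Qc = 127 * (254 - 115) / 3.6 = 127 * 139 / 3.6 = 4904

4904 kW


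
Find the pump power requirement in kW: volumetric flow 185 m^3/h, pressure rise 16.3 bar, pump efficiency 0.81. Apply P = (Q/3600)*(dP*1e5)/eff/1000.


Q = 185 / 3600 = 0.0513889 m^3/s
P = 0.0513889 * (16.3 * 1e5) / 0.81 / 1000 = 103.4

103.4 kW


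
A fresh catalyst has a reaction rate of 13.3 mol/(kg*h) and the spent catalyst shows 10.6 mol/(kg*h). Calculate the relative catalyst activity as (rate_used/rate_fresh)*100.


Activity (%) = (rate_used / rate_fresh) * 100
rate_used = 10.6, rate_fresh = 13.3
= (10.6 / 13.3) * 100
= 0.7970 * 100 = 79.70

79.70 %


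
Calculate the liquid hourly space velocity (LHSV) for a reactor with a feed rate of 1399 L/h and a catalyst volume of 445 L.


LHSV = volumetric feed rate / catalyst volume
= 1399 L/h / 445 L
= 3.144 h^-1

3.144 h^-1


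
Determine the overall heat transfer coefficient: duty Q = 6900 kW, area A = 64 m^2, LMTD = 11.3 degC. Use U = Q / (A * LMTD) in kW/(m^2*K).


From Q = U*A*LMTD, U = Q / (A * LMTD)
U = 6900 / (64 * 11.3) = 6900 / 723.2 = 9.541

9.541 kW/(m^2*K)


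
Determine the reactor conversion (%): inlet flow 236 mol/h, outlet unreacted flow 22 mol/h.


X = (F_in - F_out) / F_in * 100
Moles reacted = 236 - 22 = 214
X = 214 / 236 * 100
= 0.9068 * 100
= 90.68 %

90.68 %


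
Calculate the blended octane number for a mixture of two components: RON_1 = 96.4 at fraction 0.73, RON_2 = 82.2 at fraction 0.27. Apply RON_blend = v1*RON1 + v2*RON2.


Linear blending: RON_blend = sum(vi * RONi)
Contribution 1: 0.73 * 96.4 = 70.372
Contribution 2: 0.27 * 82.2 = 22.194
RON_blend = 70.372 + 22.194 = 92.566

92.566


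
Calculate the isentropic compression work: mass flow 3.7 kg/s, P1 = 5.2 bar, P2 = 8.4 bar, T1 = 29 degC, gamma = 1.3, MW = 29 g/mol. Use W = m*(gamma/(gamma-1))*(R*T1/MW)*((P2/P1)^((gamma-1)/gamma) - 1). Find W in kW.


Isentropic work: W = m*(gamma/(gamma-1))*(R*T1/MW)*((P2/P1)^((gamma-1)/gamma) - 1)
T1 = 29 + 273.15 = 302.15 K
Pressure ratio = 8.4 / 5.2 = 1.61538
Exponent = (1.3 - 1)/1.3 = 0.230769
(P2/P1)^exp - 1 = 1.61538^0.230769 - 1 = 0.117026
W = 3.7 * 1.3 / 0.3 * 8.314 * 302.15 / 29 * 0.117026 = 162.5

162.5 kW


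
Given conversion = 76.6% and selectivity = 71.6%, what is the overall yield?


Overall yield = conversion (%) * selectivity (%) / 100
Conversion = 76.6%, Selectivity = 71.6%
Y = 76.6 * 71.6 / 100
= 54.8456 %

54.8456 %


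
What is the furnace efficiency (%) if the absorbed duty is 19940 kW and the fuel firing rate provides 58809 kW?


Furnace efficiency = Q_absorbed / Q_fuel * 100
= 19940 / 58809 * 100 = 33.91

33.91 %


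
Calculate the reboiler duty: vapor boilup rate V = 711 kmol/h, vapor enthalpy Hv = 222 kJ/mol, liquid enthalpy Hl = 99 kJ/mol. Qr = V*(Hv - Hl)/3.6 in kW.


Qr = 711 * (222 - 99) / 3.6 = 711 * 123 / 3.6 = 24290

24290 kW


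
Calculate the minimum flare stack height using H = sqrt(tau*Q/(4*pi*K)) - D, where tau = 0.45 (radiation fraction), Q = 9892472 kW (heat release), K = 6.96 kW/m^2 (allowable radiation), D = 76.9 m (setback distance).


tau*Q/(4*pi*K) = 0.45 * 9892472 / (4 * pi * 6.96) = 50897.7
sqrt(50897.7) = 225.605
H = 225.605 - 76.9 = 148.7

148.7 m


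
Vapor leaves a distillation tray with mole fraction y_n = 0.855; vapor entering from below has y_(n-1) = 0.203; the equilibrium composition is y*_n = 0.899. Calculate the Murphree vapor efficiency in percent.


Murphree vapor efficiency: EMV = (y_n - y_(n-1)) / (y*_n - y_(n-1)) * 100
EMV = (0.855 - 0.203) / (0.899 - 0.203) * 100 = 0.652 / 0.696 * 100 = 93.68

93.68 %


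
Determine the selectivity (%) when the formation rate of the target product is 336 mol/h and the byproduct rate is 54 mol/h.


Selectivity = desired / (desired + undesired) * 100
Total products = 336 + 54 = 390 mol/h
S = 336 / 390 * 100
= 0.8615 * 100
= 86.15 %

86.15 %


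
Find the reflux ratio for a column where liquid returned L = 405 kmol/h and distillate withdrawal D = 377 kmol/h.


Reflux ratio definition: R = L / D (liquid returned / distillate withdrawn)
L = 405 kmol/h, D = 377 kmol/h
R = 405 / 377 = 1.074

1.074


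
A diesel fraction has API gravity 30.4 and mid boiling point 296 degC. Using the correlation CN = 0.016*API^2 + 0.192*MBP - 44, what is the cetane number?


CN = 0.016 * 30.4^2 + 0.192 * 296 - 44
CN = 14.78656 + 56.832 - 44 = 27.61856

27.61856


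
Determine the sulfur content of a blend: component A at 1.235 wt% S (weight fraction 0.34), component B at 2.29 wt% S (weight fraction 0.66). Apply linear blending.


Linear sulfur blending: S_blend = x1*S1 + x2*S2
Contribution 1: 0.34 * 1.235 = 0.4199 wt%
Contribution 2: 0.66 * 2.29 = 1.5114 wt%
S_blend = 0.4199 + 1.5114 = 1.9313

1.9313 wt%


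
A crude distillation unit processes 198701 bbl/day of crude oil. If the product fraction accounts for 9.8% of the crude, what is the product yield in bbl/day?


Crude throughput = 198701 bbl/day
Fraction yield = 9.8%
yield = throughput * fraction / 100
yield = 198701 * 9.8 / 100 = 19472.698

19472.698 bbl/day


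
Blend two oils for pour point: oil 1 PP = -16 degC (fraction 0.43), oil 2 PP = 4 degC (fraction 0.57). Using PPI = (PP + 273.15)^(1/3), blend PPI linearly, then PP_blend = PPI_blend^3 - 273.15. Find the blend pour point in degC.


PPI_1 = (-16 + 273.15)^(1/3) = 6.359098
PPI_2 = (4 + 273.15)^(1/3) = 6.51986
PPI_blend = 0.43 * 6.359098 + 0.57 * 6.51986 = 6.450732
PP_blend = 6.450732^3 - 273.15 = 268.4275 - 273.15 = -4.72

-4.72 degC


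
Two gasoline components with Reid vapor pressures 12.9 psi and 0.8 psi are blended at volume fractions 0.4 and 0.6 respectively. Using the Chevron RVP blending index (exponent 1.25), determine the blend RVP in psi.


Chevron index: RVP_blend = (sum xi*RVPi^1.25)^(1/1.25)
RVP^1.25 terms: 0.4 * 12.9^1.25 + 0.6 * 0.8^1.25 = 10.233
RVP_blend = 10.233^(1/1.25) = 6.427

6.427 psi


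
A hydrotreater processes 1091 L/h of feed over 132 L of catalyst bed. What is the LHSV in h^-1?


LHSV = volumetric feed rate / catalyst volume
= 1091 L/h / 132 L
= 8.265 h^-1

8.265 h^-1


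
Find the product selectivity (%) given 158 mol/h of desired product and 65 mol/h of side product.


Selectivity = desired / (desired + undesired) * 100
Total products = 158 + 65 = 223 mol/h
S = 158 / 223 * 100
= 0.7085 * 100
= 70.85 %

70.85 %


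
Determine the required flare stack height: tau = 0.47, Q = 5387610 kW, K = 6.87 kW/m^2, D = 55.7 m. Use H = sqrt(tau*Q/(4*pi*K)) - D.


tau*Q/(4*pi*K) = 0.47 * 5387610 / (4 * pi * 6.87) = 29331
sqrt(29331) = 171.263
H = 171.263 - 55.7 = 115.6

115.6 m


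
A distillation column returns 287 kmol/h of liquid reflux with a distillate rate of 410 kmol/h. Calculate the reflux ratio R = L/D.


Reflux ratio definition: R = L / D (liquid returned / distillate withdrawn)
L = 287 kmol/h, D = 410 kmol/h
R = 287 / 410 = 0.7000

0.7000


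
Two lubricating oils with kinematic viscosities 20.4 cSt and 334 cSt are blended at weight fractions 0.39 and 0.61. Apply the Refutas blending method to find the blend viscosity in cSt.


Refutas method: VBN_i = 14.534*ln(ln(visc_i + 0.8)) + 10.975, blended linearly by mass fraction; since VBN is linear in VBI_i = ln(ln(visc_i + 0.8)) and the fractions sum to 1, blend VBI directly: visc = exp(exp(VBI_blend)) - 0.8
VBI_1 = ln(ln(20.4 + 0.8)) = 1.11645
VBI_2 = ln(ln(334 + 0.8)) = 1.76019
VBI_blend = 0.39 * 1.11645 + 0.61 * 1.76019 = 1.50913
visc_blend = exp(exp(1.50913)) - 0.8 = 91.29

91.29 cSt


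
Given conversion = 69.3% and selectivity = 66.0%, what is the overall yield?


Overall yield = conversion (%) * selectivity (%) / 100
Conversion = 69.3%, Selectivity = 66.0%
Y = 69.3 * 66.0 / 100
= 45.738 %

45.738 %


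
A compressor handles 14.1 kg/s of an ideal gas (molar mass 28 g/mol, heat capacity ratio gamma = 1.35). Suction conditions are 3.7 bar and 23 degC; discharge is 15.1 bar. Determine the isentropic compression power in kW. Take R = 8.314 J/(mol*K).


Isentropic work: W = m*(gamma/(gamma-1))*(R*T1/MW)*((P2/P1)^((gamma-1)/gamma) - 1)
T1 = 23 + 273.15 = 296.15 K
Pressure ratio = 15.1 / 3.7 = 4.08108
Exponent = (1.35 - 1)/1.35 = 0.259259
(P2/P1)^exp - 1 = 4.08108^0.259259 - 1 = 0.439955
W = 14.1 * 1.35 / 0.35 * 8.314 * 296.15 / 28 * 0.439955 = 2104

2104 kW
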